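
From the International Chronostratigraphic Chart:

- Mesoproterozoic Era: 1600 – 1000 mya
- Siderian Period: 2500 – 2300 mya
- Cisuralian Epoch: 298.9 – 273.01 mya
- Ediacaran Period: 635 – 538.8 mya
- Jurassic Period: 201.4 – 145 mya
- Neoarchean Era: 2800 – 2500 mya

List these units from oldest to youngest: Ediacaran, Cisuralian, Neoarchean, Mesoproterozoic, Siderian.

Sorting by start age (descending Ma, since larger Ma = older): Neoarchean began 2800, Siderian began 2500, Mesoproterozoic began 1600, Ediacaran began 635, Cisuralian began 298.9.

Neoarchean, then Siderian, then Mesoproterozoic, then Ediacaran, then Cisuralian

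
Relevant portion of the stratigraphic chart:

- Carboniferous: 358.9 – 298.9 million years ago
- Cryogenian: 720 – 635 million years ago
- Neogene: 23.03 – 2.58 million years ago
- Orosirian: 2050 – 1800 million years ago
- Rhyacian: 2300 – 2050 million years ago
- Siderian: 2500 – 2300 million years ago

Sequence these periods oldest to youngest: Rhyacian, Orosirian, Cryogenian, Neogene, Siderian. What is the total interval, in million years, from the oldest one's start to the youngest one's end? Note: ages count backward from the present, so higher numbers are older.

Siderian → Rhyacian → Orosirian → Cryogenian → Neogene; total span 2497.42 Myr

Start ages (Ma): Siderian 2500, Rhyacian 2300, Orosirian 2050, Cryogenian 720, Neogene 23.03.
Ordered oldest to youngest: Siderian, Rhyacian, Orosirian, Cryogenian, Neogene.
Span = 2500 − 2.58 = 2497.42 Myr.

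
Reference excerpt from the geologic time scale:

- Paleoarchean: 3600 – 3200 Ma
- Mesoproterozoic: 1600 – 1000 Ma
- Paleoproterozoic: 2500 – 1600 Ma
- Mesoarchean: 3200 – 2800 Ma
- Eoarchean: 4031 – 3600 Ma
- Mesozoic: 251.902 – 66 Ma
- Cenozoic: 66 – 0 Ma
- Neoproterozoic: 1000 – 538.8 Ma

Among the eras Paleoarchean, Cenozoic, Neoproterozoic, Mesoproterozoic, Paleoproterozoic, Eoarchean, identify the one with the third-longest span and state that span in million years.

Neoproterozoic, 461.2 million years

Start − end for each: Paleoarchean 3600 − 3200 = 400; Cenozoic 66 − 0 = 66; Neoproterozoic 1000 − 538.8 = 461.2; Mesoproterozoic 1600 − 1000 = 600; Paleoproterozoic 2500 − 1600 = 900; Eoarchean 4031 − 3600 = 431.
Ranking these from longest: Paleoproterozoic > Mesoproterozoic > Neoproterozoic > Eoarchean > Paleoarchean > Cenozoic.
Position 3 in that ranking is Neoproterozoic, which lasted 461.2 Myr.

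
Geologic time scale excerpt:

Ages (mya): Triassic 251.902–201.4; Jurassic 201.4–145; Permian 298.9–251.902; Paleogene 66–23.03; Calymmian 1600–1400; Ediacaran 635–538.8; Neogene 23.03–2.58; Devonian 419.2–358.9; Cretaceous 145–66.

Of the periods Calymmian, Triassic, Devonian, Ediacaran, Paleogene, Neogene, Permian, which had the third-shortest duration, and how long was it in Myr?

Permian, 46.998 million years

Start − end for each: Calymmian 1600 − 1400 = 200; Triassic 251.902 − 201.4 = 50.502; Devonian 419.2 − 358.9 = 60.3; Ediacaran 635 − 538.8 = 96.2; Paleogene 66 − 23.03 = 42.97; Neogene 23.03 − 2.58 = 20.45; Permian 298.9 − 251.902 = 46.998.
Ranking these from shortest: Neogene < Paleogene < Permian < Triassic < Devonian < Ediacaran < Calymmian.
Position 3 in that ranking is Permian, which lasted 46.998 Myr.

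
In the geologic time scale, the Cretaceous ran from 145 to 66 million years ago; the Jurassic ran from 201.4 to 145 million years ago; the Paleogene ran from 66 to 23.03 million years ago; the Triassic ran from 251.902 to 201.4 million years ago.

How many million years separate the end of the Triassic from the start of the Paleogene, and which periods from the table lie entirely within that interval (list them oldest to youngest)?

135.4 million years; Jurassic, Cretaceous

End of Triassic = 201.4 Ma; start of Paleogene = 66 Ma.
Gap = 201.4 − 66 = 135.4 Myr.
Periods wholly inside 201.4–66 Ma: Jurassic (201.4–145), Cretaceous (145–66).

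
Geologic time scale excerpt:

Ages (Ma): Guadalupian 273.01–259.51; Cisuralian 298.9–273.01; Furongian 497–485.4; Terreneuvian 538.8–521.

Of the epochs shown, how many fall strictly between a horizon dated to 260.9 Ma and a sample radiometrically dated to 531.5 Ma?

2

531.5 Ma sits inside the Terreneuvian (538.8–521) and 260.9 Ma inside the Guadalupian (273.01–259.51); neither of those is wholly between the two dates.
The listed epochs lying completely between them are Furongian, Cisuralian — 2 in all.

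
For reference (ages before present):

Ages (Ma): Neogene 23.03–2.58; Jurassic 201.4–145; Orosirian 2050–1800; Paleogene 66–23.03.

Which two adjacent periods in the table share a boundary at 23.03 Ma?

Paleogene and Neogene

The Paleogene ends at 23.03 Ma and the Neogene begins at 23.03 Ma, so they share that boundary.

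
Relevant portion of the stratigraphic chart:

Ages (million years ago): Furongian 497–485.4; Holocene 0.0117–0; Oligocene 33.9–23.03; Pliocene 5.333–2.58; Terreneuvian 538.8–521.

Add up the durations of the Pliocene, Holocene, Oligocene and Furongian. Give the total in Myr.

Each duration: Pliocene = 2.753; Holocene = 0.0117; Oligocene = 10.87; Furongian = 11.6.
Sum: 2.753 + 0.0117 + 10.87 + 11.6 = 25.2347 Myr.

25.2347 million years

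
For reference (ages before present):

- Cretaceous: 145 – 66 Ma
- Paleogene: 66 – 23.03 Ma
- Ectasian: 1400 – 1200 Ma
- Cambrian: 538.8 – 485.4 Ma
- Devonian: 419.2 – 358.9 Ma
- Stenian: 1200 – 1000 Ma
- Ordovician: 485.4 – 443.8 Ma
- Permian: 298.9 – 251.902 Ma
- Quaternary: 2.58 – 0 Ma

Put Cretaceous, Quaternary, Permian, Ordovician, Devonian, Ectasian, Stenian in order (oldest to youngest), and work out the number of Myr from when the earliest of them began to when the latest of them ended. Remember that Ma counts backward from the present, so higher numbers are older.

Start ages (Ma): Ectasian 1400, Stenian 1200, Ordovician 485.4, Devonian 419.2, Permian 298.9, Cretaceous 145, Quaternary 2.58.
Ordered oldest to youngest: Ectasian, Stenian, Ordovician, Devonian, Permian, Cretaceous, Quaternary.
Span = 1400 − 0 = 1400 Myr.

Ectasian, Stenian, Ordovician, Devonian, Permian, Cretaceous, Quaternary; total span 1400 Myr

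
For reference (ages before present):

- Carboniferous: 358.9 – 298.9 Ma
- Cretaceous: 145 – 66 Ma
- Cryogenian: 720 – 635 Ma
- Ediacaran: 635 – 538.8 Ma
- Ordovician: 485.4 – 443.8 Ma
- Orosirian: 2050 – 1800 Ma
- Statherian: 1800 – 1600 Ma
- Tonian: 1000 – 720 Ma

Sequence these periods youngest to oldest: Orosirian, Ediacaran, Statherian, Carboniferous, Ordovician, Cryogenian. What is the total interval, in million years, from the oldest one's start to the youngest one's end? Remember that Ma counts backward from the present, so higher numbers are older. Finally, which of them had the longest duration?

From the excerpt: Orosirian 2050–1800; Ediacaran 635–538.8; Statherian 1800–1600; Carboniferous 358.9–298.9; Ordovician 485.4–443.8; Cryogenian 720–635 (Ma).
Larger Ma is earlier, so the oldest is Orosirian and the youngest is Carboniferous; youngest to oldest: Carboniferous, Ordovician, Ediacaran, Cryogenian, Statherian, Orosirian.
Oldest start 2050 minus youngest end 298.9 gives 1751.1 Myr overall.
Individual lengths (start − end): Cryogenian 85; Ediacaran 96.2; Statherian 200; Orosirian 250; Carboniferous 60; Ordovician 41.6. The largest is Orosirian at 250 Myr.

Carboniferous, Ordovician, Ediacaran, Cryogenian, Statherian, Orosirian; total span 1751.1 Myr; longest is Orosirian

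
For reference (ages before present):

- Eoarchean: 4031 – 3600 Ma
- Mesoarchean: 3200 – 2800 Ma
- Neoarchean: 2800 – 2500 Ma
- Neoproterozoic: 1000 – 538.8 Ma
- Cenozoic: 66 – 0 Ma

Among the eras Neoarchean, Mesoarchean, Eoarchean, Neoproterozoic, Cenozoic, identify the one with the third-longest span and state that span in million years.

Durations: Neoarchean 300; Mesoarchean 400; Eoarchean 431; Neoproterozoic 461.2; Cenozoic 66 Myr.
Sorted longest-first: Neoproterozoic (461.2), Eoarchean (431), Mesoarchean (400), Neoarchean (300), Cenozoic (66).
The third longest is Mesoarchean at 400 Myr.

Mesoarchean, 400 million years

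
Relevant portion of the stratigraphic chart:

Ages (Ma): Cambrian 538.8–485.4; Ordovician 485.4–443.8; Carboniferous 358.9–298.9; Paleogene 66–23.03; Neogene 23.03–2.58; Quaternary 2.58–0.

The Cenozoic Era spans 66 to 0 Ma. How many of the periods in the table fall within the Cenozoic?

Periods inside 66–0 Ma: Paleogene, Neogene, Quaternary — 3 in total.

3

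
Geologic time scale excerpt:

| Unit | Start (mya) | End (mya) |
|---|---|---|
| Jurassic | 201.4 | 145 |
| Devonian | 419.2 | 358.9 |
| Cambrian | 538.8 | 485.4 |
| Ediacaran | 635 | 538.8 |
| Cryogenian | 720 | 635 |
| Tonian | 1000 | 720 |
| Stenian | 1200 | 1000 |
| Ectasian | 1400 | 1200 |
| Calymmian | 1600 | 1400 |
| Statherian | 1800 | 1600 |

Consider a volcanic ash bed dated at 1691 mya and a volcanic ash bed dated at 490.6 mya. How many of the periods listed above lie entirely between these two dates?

1691 Ma sits inside the Statherian (1800–1600) and 490.6 Ma inside the Cambrian (538.8–485.4); neither of those is wholly between the two dates.
The listed periods lying completely between them are Calymmian, Ectasian, Stenian, Tonian, Cryogenian, Ediacaran — 6 in all.

6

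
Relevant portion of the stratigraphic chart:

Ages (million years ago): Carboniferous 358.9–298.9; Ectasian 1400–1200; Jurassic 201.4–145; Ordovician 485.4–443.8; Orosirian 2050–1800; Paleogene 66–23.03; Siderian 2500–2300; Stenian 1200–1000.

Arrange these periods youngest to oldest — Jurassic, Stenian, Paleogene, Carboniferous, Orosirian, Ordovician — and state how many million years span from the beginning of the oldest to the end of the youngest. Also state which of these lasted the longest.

Paleogene → Jurassic → Carboniferous → Ordovician → Stenian → Orosirian; total span 2026.97 Myr; longest is Orosirian

From the excerpt: Jurassic 201.4–145; Stenian 1200–1000; Paleogene 66–23.03; Carboniferous 358.9–298.9; Orosirian 2050–1800; Ordovician 485.4–443.8 (Ma).
Larger Ma is earlier, so the oldest is Orosirian and the youngest is Paleogene; youngest to oldest: Paleogene, Jurassic, Carboniferous, Ordovician, Stenian, Orosirian.
Oldest start 2050 minus youngest end 23.03 gives 2026.97 Myr overall.
Individual lengths (start − end): Ordovician 41.6; Carboniferous 60; Orosirian 250; Stenian 200; Jurassic 56.4; Paleogene 42.97. The largest is Orosirian at 250 Myr.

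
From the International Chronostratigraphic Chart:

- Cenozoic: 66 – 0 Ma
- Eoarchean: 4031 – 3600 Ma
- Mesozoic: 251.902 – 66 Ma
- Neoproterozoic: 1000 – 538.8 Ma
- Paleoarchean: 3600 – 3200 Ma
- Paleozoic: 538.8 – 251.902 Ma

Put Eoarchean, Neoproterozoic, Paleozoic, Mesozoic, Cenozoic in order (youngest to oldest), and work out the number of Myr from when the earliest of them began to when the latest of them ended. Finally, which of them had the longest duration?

From the excerpt: Eoarchean 4031–3600; Neoproterozoic 1000–538.8; Paleozoic 538.8–251.902; Mesozoic 251.902–66; Cenozoic 66–0 (Ma).
Larger Ma is earlier, so the oldest is Eoarchean and the youngest is Cenozoic; youngest to oldest: Cenozoic, Mesozoic, Paleozoic, Neoproterozoic, Eoarchean.
Oldest start 4031 minus youngest end 0 gives 4031 Myr overall.
Individual lengths (start − end): Mesozoic 185.902; Neoproterozoic 461.2; Eoarchean 431; Cenozoic 66; Paleozoic 286.898. The largest is Neoproterozoic at 461.2 Myr.

Cenozoic → Mesozoic → Paleozoic → Neoproterozoic → Eoarchean; total span 4031 Myr; longest is Neoproterozoic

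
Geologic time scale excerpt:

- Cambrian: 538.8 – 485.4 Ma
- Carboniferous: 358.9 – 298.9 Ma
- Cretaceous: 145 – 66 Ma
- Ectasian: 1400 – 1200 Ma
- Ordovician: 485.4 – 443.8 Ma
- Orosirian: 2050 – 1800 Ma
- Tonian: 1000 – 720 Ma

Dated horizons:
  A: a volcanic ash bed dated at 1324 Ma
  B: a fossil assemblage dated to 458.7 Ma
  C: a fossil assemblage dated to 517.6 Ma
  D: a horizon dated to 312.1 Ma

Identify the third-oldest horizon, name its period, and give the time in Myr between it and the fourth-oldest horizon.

Larger Ma means older, so oldest first: A 1324 > C 517.6 > B 458.7 > D 312.1.
Counting 3 along gives B (458.7 Ma); the excerpt puts that inside the Ordovician, 485.4–443.8 Ma.
Next in line is D (312.1 Ma), and 458.7 − 312.1 = 146.6 Myr.

B, in the Ordovician; 146.6 million years to D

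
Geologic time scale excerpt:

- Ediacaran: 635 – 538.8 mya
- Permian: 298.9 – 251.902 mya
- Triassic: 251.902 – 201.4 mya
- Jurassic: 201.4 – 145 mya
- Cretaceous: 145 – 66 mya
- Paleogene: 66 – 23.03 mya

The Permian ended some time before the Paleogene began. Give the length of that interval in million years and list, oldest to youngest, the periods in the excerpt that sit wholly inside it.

The Permian closes at 251.902 Ma and the Paleogene opens at 66 Ma, so the interval is 251.902 − 66 = 185.902 Myr.
A period fits inside if it starts at or after 251.902 Ma and ends at or before 66 Ma; oldest first that gives Triassic, Jurassic, Cretaceous.

185.902 million years; Triassic, Jurassic, Cretaceous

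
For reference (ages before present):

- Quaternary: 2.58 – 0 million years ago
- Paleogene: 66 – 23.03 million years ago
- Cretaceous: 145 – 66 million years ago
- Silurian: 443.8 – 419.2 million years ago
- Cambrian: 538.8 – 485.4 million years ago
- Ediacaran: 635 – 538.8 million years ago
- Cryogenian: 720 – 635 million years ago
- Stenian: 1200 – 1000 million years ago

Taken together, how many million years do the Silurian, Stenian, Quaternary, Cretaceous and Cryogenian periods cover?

391.18 million years

Each duration: Silurian = 24.6; Stenian = 200; Quaternary = 2.58; Cretaceous = 79; Cryogenian = 85.
Sum: 24.6 + 200 + 2.58 + 79 + 85 = 391.18 Myr.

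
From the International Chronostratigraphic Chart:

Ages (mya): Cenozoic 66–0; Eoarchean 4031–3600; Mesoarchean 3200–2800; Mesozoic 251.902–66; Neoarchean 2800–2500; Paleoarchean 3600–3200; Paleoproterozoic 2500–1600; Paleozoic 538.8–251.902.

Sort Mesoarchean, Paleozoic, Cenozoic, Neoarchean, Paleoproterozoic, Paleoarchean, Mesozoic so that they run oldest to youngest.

The oldest of these is Paleoarchean (starts 3600 Ma) and the youngest is Cenozoic (ends 0 Ma).
In between, by decreasing start age: Mesoarchean (3200), Neoarchean (2800), Paleoproterozoic (2500), Paleozoic (538.8), Mesozoic (251.902).

Paleoarchean, then Mesoarchean, then Neoarchean, then Paleoproterozoic, then Paleozoic, then Mesozoic, then Cenozoic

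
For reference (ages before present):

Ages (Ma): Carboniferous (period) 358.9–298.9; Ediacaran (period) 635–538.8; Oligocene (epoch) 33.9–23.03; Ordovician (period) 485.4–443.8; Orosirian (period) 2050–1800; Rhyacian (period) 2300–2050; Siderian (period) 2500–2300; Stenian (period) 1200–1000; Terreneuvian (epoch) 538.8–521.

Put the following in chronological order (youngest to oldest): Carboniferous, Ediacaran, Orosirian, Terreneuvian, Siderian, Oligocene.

Read off each span (Ma): Carboniferous 358.9–298.9; Ediacaran 635–538.8; Orosirian 2050–1800; Terreneuvian 538.8–521; Siderian 2500–2300; Oligocene 33.9–23.03.
Larger Ma is older, so oldest→youngest is Siderian, Orosirian, Ediacaran, Terreneuvian, Carboniferous, Oligocene; reverse it for youngest→oldest.

Oligocene, Carboniferous, Terreneuvian, Ediacaran, Orosirian, Siderian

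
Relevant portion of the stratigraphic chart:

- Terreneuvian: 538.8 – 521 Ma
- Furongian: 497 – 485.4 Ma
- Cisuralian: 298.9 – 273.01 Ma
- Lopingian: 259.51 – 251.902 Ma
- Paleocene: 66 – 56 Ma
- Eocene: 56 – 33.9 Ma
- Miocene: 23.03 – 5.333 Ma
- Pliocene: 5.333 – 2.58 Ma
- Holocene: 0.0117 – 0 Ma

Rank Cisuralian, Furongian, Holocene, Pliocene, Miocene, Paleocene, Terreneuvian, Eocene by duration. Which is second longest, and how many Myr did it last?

Start − end for each: Cisuralian 298.9 − 273.01 = 25.89; Furongian 497 − 485.4 = 11.6; Holocene 0.0117 − 0 = 0.0117; Pliocene 5.333 − 2.58 = 2.753; Miocene 23.03 − 5.333 = 17.697; Paleocene 66 − 56 = 10; Terreneuvian 538.8 − 521 = 17.8; Eocene 56 − 33.9 = 22.1.
Ranking these from longest: Cisuralian > Eocene > Terreneuvian > Miocene > Furongian > Paleocene > Pliocene > Holocene.
Position 2 in that ranking is Eocene, which lasted 22.1 Myr.

Eocene, 22.1 million years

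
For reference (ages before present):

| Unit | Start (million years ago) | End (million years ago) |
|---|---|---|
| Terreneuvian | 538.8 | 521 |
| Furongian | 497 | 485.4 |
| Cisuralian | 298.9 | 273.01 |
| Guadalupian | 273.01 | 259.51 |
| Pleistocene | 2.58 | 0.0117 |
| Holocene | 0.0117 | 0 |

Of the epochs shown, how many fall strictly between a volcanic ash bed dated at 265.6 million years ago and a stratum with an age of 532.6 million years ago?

The older date is 532.6 Ma and the younger is 265.6 Ma.
Epochs with start < 532.6 and end > 265.6 Ma: Furongian (497–485.4), Cisuralian (298.9–273.01).
That is 2 complete epochs.

2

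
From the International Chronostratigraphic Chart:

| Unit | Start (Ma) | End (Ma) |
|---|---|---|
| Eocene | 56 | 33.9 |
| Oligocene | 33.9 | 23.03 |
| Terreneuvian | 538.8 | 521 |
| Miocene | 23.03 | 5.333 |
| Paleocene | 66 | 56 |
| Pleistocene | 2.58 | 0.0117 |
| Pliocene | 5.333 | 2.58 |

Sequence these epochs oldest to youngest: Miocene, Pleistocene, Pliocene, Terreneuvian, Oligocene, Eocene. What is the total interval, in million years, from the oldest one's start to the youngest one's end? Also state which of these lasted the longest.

From the excerpt: Miocene 23.03–5.333; Pleistocene 2.58–0.0117; Pliocene 5.333–2.58; Terreneuvian 538.8–521; Oligocene 33.9–23.03; Eocene 56–33.9 (Ma).
Larger Ma is earlier, so the oldest is Terreneuvian and the youngest is Pleistocene; oldest to youngest: Terreneuvian, Eocene, Oligocene, Miocene, Pliocene, Pleistocene.
Oldest start 538.8 minus youngest end 0.0117 gives 538.7883 Myr overall.
Individual lengths (start − end): Terreneuvian 17.8; Miocene 17.697; Pleistocene 2.5683; Oligocene 10.87; Pliocene 2.753; Eocene 22.1. The largest is Eocene at 22.1 Myr.

Terreneuvian → Eocene → Oligocene → Miocene → Pliocene → Pleistocene; total span 538.7883 Myr; longest is Eocene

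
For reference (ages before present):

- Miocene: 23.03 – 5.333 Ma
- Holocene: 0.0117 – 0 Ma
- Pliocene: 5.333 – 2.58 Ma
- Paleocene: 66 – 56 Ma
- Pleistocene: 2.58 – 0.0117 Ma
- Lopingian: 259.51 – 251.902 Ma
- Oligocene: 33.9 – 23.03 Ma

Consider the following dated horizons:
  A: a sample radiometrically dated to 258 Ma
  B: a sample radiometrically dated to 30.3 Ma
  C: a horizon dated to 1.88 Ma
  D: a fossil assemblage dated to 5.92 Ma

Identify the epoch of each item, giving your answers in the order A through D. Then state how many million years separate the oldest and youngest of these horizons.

Match each age against the start–end ranges in the excerpt: A = 258 Ma → Lopingian (259.51–251.902); B = 30.3 Ma → Oligocene (33.9–23.03); C = 1.88 Ma → Pleistocene (2.58–0.0117); D = 5.92 Ma → Miocene (23.03–5.333).
The largest age is 258 Ma and the smallest is 1.88 Ma; their difference is 256.12 Myr.

A — Lopingian; B — Oligocene; C — Pleistocene; D — Miocene; span 256.12 million years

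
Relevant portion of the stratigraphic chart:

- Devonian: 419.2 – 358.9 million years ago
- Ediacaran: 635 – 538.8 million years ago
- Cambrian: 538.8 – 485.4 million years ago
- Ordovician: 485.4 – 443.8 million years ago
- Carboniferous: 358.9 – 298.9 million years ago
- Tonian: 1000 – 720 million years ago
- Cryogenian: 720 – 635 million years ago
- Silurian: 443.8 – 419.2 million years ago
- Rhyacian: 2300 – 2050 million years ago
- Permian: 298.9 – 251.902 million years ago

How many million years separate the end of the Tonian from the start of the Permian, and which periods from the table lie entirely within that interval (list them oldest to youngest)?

End of Tonian = 720 Ma; start of Permian = 298.9 Ma.
Gap = 720 − 298.9 = 421.1 Myr.
Periods wholly inside 720–298.9 Ma: Cryogenian (720–635), Ediacaran (635–538.8), Cambrian (538.8–485.4), Ordovician (485.4–443.8), Silurian (443.8–419.2), Devonian (419.2–358.9), Carboniferous (358.9–298.9).

421.1 million years; Cryogenian, Ediacaran, Cambrian, Ordovician, Silurian, Devonian, Carboniferous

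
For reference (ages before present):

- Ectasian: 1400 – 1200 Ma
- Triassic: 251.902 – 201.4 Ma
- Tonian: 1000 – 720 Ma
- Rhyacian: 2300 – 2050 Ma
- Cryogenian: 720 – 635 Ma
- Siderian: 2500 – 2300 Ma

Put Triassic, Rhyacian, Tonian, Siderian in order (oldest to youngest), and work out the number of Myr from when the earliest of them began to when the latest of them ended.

From the excerpt: Triassic 251.902–201.4; Rhyacian 2300–2050; Tonian 1000–720; Siderian 2500–2300 (Ma).
Larger Ma is earlier, so the oldest is Siderian and the youngest is Triassic; oldest to youngest: Siderian, Rhyacian, Tonian, Triassic.
Oldest start 2500 minus youngest end 201.4 gives 2298.6 Myr overall.

Siderian, Rhyacian, Tonian, Triassic; total span 2298.6 Myr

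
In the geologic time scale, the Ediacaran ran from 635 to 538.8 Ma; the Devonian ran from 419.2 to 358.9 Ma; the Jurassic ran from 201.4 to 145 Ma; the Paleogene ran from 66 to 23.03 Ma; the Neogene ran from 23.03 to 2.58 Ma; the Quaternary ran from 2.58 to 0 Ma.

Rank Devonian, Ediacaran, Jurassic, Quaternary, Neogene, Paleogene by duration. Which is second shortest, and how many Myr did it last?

Neogene, 20.45 million years

Durations: Devonian 60.3; Ediacaran 96.2; Jurassic 56.4; Quaternary 2.58; Neogene 20.45; Paleogene 42.97 Myr.
Sorted shortest-first: Quaternary (2.58), Neogene (20.45), Paleogene (42.97), Jurassic (56.4), Devonian (60.3), Ediacaran (96.2).
The second shortest is Neogene at 20.45 Myr.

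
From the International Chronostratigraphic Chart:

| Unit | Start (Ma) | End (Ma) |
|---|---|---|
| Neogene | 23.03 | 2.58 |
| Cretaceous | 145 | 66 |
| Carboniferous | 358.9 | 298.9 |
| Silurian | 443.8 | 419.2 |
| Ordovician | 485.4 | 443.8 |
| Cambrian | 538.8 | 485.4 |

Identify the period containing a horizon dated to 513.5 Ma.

513.5 Ma lies between 538.8 and 485.4 Ma, so it falls in the Cambrian.

Cambrian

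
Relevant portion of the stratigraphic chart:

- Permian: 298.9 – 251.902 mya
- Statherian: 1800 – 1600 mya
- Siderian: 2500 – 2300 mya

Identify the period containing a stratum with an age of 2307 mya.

Siderian

2307 Ma lies between 2500 and 2300 Ma, so it falls in the Siderian.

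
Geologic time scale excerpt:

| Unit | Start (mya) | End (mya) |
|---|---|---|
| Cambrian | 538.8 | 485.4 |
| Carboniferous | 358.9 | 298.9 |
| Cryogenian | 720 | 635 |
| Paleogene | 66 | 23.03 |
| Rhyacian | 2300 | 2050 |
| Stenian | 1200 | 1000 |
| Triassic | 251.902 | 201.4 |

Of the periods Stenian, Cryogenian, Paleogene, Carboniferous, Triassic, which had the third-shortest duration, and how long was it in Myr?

Durations: Stenian 200; Cryogenian 85; Paleogene 42.97; Carboniferous 60; Triassic 50.502 Myr.
Sorted shortest-first: Paleogene (42.97), Triassic (50.502), Carboniferous (60), Cryogenian (85), Stenian (200).
The third shortest is Carboniferous at 60 Myr.

Carboniferous, 60 million years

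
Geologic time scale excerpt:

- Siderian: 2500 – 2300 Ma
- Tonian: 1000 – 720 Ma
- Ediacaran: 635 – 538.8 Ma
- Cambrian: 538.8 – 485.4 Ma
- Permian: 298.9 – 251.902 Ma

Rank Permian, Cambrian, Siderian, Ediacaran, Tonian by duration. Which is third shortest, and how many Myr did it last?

Start − end for each: Permian 298.9 − 251.902 = 46.998; Cambrian 538.8 − 485.4 = 53.4; Siderian 2500 − 2300 = 200; Ediacaran 635 − 538.8 = 96.2; Tonian 1000 − 720 = 280.
Ranking these from shortest: Permian < Cambrian < Ediacaran < Siderian < Tonian.
Position 3 in that ranking is Ediacaran, which lasted 96.2 Myr.

Ediacaran, 96.2 million years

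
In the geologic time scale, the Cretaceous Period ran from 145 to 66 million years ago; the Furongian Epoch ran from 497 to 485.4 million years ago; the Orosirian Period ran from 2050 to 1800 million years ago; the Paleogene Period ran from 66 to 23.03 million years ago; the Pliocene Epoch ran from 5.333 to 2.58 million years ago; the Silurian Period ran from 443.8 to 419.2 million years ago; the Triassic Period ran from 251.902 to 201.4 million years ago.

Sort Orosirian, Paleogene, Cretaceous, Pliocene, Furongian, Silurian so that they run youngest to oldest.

Pliocene, then Paleogene, then Cretaceous, then Silurian, then Furongian, then Orosirian

The oldest of these is Orosirian (starts 2050 Ma) and the youngest is Pliocene (ends 2.58 Ma).
In between, by decreasing start age: Furongian (497), Silurian (443.8), Cretaceous (145), Paleogene (66).
Listing youngest first means reversing that sequence.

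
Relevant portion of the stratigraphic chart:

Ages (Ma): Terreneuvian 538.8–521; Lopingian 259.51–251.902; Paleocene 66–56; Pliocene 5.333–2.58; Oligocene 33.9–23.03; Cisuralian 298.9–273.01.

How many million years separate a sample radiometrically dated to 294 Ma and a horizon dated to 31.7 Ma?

262.3 million years

294 − 31.7 = 262.3 million years.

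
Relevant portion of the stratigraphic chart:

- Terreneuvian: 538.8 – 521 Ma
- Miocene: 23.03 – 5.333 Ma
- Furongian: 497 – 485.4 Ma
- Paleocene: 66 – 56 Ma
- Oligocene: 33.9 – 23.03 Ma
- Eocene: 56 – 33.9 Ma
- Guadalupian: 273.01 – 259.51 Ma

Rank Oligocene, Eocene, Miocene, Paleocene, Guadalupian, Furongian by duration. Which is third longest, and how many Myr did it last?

Guadalupian, 13.5 million years

Durations: Oligocene 10.87; Eocene 22.1; Miocene 17.697; Paleocene 10; Guadalupian 13.5; Furongian 11.6 Myr.
Sorted longest-first: Eocene (22.1), Miocene (17.697), Guadalupian (13.5), Furongian (11.6), Oligocene (10.87), Paleocene (10).
The third longest is Guadalupian at 13.5 Myr.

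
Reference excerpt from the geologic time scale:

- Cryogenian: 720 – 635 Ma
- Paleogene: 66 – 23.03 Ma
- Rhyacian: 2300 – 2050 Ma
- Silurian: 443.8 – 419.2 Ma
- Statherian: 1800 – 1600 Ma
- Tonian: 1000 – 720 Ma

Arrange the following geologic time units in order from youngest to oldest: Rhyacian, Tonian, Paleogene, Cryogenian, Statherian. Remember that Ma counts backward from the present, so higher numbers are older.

The oldest of these is Rhyacian (starts 2300 Ma) and the youngest is Paleogene (ends 23.03 Ma).
In between, by decreasing start age: Statherian (1800), Tonian (1000), Cryogenian (720).
Listing youngest first means reversing that sequence.

Paleogene, then Cryogenian, then Tonian, then Statherian, then Rhyacian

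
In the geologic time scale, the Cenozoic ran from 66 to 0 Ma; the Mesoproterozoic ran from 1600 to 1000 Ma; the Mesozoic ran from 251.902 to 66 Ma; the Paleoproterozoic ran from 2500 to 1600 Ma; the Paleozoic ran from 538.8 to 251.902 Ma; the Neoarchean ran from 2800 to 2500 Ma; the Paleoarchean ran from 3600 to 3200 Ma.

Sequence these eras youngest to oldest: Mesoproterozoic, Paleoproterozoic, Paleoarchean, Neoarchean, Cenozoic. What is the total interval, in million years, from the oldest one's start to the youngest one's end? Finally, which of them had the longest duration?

Cenozoic, Mesoproterozoic, Paleoproterozoic, Neoarchean, Paleoarchean; total span 3600 Myr; longest is Paleoproterozoic

Start ages (Ma): Paleoarchean 3600, Neoarchean 2800, Paleoproterozoic 2500, Mesoproterozoic 1600, Cenozoic 66.
Ordered youngest to oldest: Cenozoic, Mesoproterozoic, Paleoproterozoic, Neoarchean, Paleoarchean.
Span = 3600 − 0 = 3600 Myr.
Durations: Paleoproterozoic 900, Paleoarchean 400, Mesoproterozoic 600, Cenozoic 66, Neoarchean 300 → longest is Paleoproterozoic (900 Myr).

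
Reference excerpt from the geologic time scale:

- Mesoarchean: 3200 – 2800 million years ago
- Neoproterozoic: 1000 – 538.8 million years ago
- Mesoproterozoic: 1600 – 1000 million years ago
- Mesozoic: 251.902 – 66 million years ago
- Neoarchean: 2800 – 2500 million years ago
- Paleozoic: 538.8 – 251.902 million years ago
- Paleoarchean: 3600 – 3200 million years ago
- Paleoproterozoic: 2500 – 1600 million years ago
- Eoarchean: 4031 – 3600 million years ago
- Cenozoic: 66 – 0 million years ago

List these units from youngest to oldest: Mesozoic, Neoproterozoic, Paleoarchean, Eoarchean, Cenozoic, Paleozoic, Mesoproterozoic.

Cenozoic, Mesozoic, Paleozoic, Neoproterozoic, Mesoproterozoic, Paleoarchean, Eoarchean

Read off each span (Ma): Mesozoic 251.902–66; Neoproterozoic 1000–538.8; Paleoarchean 3600–3200; Eoarchean 4031–3600; Cenozoic 66–0; Paleozoic 538.8–251.902; Mesoproterozoic 1600–1000.
Larger Ma is older, so oldest→youngest is Eoarchean, Paleoarchean, Mesoproterozoic, Neoproterozoic, Paleozoic, Mesozoic, Cenozoic; reverse it for youngest→oldest.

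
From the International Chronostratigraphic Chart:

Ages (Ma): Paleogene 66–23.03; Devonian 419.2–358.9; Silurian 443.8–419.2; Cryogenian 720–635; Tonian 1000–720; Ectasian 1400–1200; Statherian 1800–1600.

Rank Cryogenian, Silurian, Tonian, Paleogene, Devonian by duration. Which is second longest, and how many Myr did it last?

Cryogenian, 85 million years

Start − end for each: Cryogenian 720 − 635 = 85; Silurian 443.8 − 419.2 = 24.6; Tonian 1000 − 720 = 280; Paleogene 66 − 23.03 = 42.97; Devonian 419.2 − 358.9 = 60.3.
Ranking these from longest: Tonian > Cryogenian > Devonian > Paleogene > Silurian.
Position 2 in that ranking is Cryogenian, which lasted 85 Myr.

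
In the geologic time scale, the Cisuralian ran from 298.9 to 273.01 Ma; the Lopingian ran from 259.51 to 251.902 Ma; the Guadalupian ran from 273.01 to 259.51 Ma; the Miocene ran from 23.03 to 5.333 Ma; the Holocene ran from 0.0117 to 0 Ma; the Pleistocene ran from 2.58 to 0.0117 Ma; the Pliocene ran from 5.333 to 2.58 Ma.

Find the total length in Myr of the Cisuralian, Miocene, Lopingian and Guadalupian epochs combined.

64.695 million years

Duration is start − end for each: (298.9 − 273.01) + (23.03 − 5.333) + (259.51 − 251.902) + (273.01 − 259.51).
That is 25.89 + 17.697 + 7.608 + 13.5, which totals 64.695 million years.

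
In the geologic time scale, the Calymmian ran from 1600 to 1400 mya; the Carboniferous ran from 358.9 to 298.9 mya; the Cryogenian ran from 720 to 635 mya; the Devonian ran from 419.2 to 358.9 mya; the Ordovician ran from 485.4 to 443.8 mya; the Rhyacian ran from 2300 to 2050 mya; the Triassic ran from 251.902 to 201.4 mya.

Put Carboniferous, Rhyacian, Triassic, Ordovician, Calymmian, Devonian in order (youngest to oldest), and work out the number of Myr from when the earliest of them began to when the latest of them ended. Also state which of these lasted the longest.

Start ages (Ma): Rhyacian 2300, Calymmian 1600, Ordovician 485.4, Devonian 419.2, Carboniferous 358.9, Triassic 251.902.
Ordered youngest to oldest: Triassic, Carboniferous, Devonian, Ordovician, Calymmian, Rhyacian.
Span = 2300 − 201.4 = 2098.6 Myr.
Durations: Devonian 60.3, Calymmian 200, Ordovician 41.6, Triassic 50.502, Carboniferous 60, Rhyacian 250 → longest is Rhyacian (250 Myr).

Triassic, Carboniferous, Devonian, Ordovician, Calymmian, Rhyacian; total span 2098.6 Myr; longest is Rhyacian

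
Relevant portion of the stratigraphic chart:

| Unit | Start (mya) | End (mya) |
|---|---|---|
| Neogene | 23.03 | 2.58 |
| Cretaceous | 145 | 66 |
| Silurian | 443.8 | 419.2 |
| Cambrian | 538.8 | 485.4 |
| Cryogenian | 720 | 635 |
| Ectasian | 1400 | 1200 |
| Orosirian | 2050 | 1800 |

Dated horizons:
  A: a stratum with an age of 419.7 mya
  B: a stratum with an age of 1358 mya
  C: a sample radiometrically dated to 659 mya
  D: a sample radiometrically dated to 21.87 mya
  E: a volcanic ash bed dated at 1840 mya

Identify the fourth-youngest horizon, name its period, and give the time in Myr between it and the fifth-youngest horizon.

B, in the Ectasian; 482 million years to E

Smaller Ma means younger, so youngest first: D 21.87 < A 419.7 < C 659 < B 1358 < E 1840.
Counting 4 along gives B (1358 Ma); the excerpt puts that inside the Ectasian, 1400–1200 Ma.
Next in line is E (1840 Ma), and 1840 − 1358 = 482 Myr.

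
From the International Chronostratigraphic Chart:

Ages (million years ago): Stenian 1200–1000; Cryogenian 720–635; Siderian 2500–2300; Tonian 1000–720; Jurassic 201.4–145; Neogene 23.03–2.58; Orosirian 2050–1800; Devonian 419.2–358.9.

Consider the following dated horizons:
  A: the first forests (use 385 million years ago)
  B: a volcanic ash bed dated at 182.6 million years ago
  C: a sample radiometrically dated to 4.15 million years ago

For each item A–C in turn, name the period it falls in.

A — Devonian; B — Jurassic; C — Neogene

A: 385 Ma lies in 419.2–358.9 Ma, so Devonian.
B: 182.6 Ma lies in 201.4–145 Ma, so Jurassic.
C: 4.15 Ma lies in 23.03–2.58 Ma, so Neogene.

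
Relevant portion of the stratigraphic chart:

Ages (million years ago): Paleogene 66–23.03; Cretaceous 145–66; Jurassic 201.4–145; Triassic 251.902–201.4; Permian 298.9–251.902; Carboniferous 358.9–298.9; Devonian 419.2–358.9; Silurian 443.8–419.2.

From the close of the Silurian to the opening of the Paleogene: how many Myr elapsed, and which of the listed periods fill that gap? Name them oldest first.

353.2 million years; Devonian, Carboniferous, Permian, Triassic, Jurassic, Cretaceous

The Silurian closes at 419.2 Ma and the Paleogene opens at 66 Ma, so the interval is 419.2 − 66 = 353.2 Myr.
A period fits inside if it starts at or after 419.2 Ma and ends at or before 66 Ma; oldest first that gives Devonian, Carboniferous, Permian, Triassic, Jurassic, Cretaceous.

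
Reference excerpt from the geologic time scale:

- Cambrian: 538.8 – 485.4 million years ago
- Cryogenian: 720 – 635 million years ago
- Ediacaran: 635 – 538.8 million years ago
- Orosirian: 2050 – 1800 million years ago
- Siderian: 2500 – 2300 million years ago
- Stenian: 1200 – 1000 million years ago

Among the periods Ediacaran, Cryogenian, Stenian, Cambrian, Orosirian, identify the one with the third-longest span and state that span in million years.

Ediacaran, 96.2 million years

Durations: Ediacaran 96.2; Cryogenian 85; Stenian 200; Cambrian 53.4; Orosirian 250 Myr.
Sorted longest-first: Orosirian (250), Stenian (200), Ediacaran (96.2), Cryogenian (85), Cambrian (53.4).
The third longest is Ediacaran at 96.2 Myr.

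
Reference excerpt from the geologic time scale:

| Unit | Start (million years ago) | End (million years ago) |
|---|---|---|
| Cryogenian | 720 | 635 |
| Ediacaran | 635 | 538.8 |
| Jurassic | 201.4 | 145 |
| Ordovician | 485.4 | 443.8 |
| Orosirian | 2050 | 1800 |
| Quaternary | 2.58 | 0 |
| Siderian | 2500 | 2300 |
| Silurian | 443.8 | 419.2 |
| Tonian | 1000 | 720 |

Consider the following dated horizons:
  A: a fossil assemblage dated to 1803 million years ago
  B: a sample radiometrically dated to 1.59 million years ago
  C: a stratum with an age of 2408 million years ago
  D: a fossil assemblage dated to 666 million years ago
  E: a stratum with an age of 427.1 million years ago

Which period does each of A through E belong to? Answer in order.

A — Orosirian; B — Quaternary; C — Siderian; D — Cryogenian; E — Silurian

Match each age against the start–end ranges in the excerpt: A = 1803 Ma → Orosirian (2050–1800); B = 1.59 Ma → Quaternary (2.58–0); C = 2408 Ma → Siderian (2500–2300); D = 666 Ma → Cryogenian (720–635); E = 427.1 Ma → Silurian (443.8–419.2).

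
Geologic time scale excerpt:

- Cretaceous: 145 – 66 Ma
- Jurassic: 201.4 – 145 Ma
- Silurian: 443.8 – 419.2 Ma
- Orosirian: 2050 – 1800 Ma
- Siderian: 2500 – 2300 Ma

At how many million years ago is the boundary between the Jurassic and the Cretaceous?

145 Ma

The Jurassic ends and the Cretaceous begins at 145 Ma.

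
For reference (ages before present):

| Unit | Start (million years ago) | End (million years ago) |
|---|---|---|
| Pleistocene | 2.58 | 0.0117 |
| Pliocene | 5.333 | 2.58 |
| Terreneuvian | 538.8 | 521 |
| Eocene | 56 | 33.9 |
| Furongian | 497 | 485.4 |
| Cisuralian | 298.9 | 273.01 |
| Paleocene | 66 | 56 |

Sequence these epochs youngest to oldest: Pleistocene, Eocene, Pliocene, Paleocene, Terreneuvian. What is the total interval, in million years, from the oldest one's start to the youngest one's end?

From the excerpt: Pleistocene 2.58–0.0117; Eocene 56–33.9; Pliocene 5.333–2.58; Paleocene 66–56; Terreneuvian 538.8–521 (Ma).
Larger Ma is earlier, so the oldest is Terreneuvian and the youngest is Pleistocene; youngest to oldest: Pleistocene, Pliocene, Eocene, Paleocene, Terreneuvian.
Oldest start 538.8 minus youngest end 0.0117 gives 538.7883 Myr overall.

Pleistocene, Pliocene, Eocene, Paleocene, Terreneuvian; total span 538.7883 Myr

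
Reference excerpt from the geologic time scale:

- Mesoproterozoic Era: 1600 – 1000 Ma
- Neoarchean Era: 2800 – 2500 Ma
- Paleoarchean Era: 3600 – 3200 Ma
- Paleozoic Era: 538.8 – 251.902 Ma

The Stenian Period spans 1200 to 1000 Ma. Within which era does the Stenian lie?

Mesoproterozoic

The Stenian (1200–1000 Ma) lies entirely within 1600–1000 Ma, the Mesoproterozoic Era.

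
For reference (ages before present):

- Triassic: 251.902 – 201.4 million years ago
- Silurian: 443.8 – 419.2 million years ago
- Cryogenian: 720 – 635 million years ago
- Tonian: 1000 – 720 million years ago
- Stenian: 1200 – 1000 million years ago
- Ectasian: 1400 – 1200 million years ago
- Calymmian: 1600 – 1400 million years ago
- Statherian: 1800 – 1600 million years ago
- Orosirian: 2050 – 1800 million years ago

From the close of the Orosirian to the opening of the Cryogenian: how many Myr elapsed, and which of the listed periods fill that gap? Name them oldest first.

The Orosirian closes at 1800 Ma and the Cryogenian opens at 720 Ma, so the interval is 1800 − 720 = 1080 Myr.
A period fits inside if it starts at or after 1800 Ma and ends at or before 720 Ma; oldest first that gives Statherian, Calymmian, Ectasian, Stenian, Tonian.

1080 million years; Statherian, Calymmian, Ectasian, Stenian, Tonian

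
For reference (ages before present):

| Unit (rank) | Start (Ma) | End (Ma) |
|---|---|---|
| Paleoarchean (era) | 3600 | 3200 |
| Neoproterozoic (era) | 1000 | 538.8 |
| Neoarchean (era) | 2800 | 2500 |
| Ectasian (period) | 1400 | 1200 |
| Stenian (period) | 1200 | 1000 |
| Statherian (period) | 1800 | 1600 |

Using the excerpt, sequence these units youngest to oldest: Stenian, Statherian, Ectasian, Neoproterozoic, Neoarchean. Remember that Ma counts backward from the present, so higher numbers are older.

Neoproterozoic, Stenian, Ectasian, Statherian, Neoarchean

Read off each span (Ma): Stenian 1200–1000; Statherian 1800–1600; Ectasian 1400–1200; Neoproterozoic 1000–538.8; Neoarchean 2800–2500.
Larger Ma is older, so oldest→youngest is Neoarchean, Statherian, Ectasian, Stenian, Neoproterozoic; reverse it for youngest→oldest.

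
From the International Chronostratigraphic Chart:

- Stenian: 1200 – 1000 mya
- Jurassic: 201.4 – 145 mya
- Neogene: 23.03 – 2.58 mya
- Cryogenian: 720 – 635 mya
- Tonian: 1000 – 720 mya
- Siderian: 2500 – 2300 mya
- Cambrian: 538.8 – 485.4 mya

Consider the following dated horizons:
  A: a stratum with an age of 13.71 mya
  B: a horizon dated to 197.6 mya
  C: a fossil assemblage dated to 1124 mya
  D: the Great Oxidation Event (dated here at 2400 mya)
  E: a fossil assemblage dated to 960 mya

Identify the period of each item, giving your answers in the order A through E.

A — Neogene; B — Jurassic; C — Stenian; D — Siderian; E — Tonian

Match each age against the start–end ranges in the excerpt: A = 13.71 Ma → Neogene (23.03–2.58); B = 197.6 Ma → Jurassic (201.4–145); C = 1124 Ma → Stenian (1200–1000); D = 2400 Ma → Siderian (2500–2300); E = 960 Ma → Tonian (1000–720).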